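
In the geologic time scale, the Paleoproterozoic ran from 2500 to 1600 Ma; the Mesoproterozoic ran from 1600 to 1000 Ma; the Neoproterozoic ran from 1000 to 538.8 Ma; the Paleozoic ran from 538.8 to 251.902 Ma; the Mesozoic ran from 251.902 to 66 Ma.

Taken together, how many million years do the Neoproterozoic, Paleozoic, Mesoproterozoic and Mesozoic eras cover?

1534 million years

Duration is start − end for each: (1000 − 538.8) + (538.8 − 251.902) + (1600 − 1000) + (251.902 − 66).
That is 461.2 + 286.898 + 600 + 185.902, which totals 1534 million years.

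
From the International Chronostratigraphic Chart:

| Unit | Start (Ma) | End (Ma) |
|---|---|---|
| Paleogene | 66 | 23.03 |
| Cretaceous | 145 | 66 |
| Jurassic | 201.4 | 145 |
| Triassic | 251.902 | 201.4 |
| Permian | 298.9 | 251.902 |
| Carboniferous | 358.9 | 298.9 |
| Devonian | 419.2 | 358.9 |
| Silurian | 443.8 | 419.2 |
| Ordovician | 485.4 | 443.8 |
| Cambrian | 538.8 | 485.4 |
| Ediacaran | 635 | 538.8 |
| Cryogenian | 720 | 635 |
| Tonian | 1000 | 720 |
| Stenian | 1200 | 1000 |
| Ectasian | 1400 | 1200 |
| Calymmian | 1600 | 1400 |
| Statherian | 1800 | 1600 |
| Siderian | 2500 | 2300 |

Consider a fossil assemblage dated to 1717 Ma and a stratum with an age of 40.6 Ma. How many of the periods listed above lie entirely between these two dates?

1717 Ma sits inside the Statherian (1800–1600) and 40.6 Ma inside the Paleogene (66–23.03); neither of those is wholly between the two dates.
The listed periods lying completely between them are Calymmian, Ectasian, Stenian, Tonian, Cryogenian, Ediacaran, Cambrian, Ordovician, Silurian, Devonian, Carboniferous, Permian, Triassic, Jurassic, Cretaceous — 15 in all.

15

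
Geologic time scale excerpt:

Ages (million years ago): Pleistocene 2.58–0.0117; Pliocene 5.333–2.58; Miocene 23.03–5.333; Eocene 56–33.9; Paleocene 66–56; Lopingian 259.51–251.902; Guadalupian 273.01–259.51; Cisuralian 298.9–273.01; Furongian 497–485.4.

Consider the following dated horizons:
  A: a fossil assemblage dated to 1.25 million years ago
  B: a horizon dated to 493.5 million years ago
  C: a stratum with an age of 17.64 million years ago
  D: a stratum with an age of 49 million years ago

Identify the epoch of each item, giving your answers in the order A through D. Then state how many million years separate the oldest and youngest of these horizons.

A — Pleistocene; B — Furongian; C — Miocene; D — Eocene; span 492.25 million years

A: 1.25 Ma lies in 2.58–0.0117 Ma, so Pleistocene.
B: 493.5 Ma lies in 497–485.4 Ma, so Furongian.
C: 17.64 Ma lies in 23.03–5.333 Ma, so Miocene.
D: 49 Ma lies in 56–33.9 Ma, so Eocene.
Oldest = 493.5 Ma, youngest = 1.25 Ma → span 492.25 Myr.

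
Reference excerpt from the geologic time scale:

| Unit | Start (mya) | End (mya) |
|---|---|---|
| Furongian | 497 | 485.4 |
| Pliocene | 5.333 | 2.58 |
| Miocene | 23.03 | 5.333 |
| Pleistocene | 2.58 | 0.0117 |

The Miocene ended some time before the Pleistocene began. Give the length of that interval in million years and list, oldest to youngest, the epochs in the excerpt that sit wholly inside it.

2.753 million years; Pliocene

The Miocene closes at 5.333 Ma and the Pleistocene opens at 2.58 Ma, so the interval is 5.333 − 2.58 = 2.753 Myr.
An epoch fits inside if it starts at or after 5.333 Ma and ends at or before 2.58 Ma; oldest first that gives Pliocene.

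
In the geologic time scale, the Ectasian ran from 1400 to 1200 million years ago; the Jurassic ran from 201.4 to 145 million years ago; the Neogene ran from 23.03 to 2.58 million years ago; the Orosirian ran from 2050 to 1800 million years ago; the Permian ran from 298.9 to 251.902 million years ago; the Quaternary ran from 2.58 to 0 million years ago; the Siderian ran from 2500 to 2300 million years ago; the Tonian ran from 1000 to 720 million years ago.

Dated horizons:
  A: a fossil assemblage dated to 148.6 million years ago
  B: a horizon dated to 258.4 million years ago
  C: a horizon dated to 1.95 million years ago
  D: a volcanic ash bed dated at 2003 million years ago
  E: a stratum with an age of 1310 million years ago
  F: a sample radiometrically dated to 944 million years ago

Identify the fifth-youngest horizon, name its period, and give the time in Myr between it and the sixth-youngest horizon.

E, in the Ectasian; 693 million years to D

Smaller Ma means younger, so youngest first: C 1.95 < A 148.6 < B 258.4 < F 944 < E 1310 < D 2003.
Counting 5 along gives E (1310 Ma); the excerpt puts that inside the Ectasian, 1400–1200 Ma.
Next in line is D (2003 Ma), and 2003 − 1310 = 693 Myr.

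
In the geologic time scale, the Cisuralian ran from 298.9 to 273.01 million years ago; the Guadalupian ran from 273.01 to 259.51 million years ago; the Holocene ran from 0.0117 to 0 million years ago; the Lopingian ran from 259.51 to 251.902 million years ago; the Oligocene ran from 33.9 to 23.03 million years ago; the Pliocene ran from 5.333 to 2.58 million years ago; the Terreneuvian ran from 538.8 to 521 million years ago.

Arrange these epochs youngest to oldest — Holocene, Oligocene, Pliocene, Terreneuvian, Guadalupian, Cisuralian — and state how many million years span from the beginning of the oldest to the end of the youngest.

Start ages (Ma): Terreneuvian 538.8, Cisuralian 298.9, Guadalupian 273.01, Oligocene 33.9, Pliocene 5.333, Holocene 0.0117.
Ordered youngest to oldest: Holocene, Pliocene, Oligocene, Guadalupian, Cisuralian, Terreneuvian.
Span = 538.8 − 0 = 538.8 Myr.

Holocene → Pliocene → Oligocene → Guadalupian → Cisuralian → Terreneuvian; total span 538.8 Myr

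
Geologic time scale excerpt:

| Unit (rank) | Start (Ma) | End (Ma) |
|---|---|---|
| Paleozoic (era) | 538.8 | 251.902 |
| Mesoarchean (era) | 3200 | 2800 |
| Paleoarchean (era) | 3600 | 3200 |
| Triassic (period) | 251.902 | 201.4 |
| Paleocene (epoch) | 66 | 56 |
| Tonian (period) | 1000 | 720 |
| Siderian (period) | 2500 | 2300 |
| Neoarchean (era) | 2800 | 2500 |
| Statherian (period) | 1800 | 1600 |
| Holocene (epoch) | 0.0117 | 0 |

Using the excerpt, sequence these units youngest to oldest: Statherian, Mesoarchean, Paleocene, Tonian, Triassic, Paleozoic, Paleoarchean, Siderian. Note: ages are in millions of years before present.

Paleocene, then Triassic, then Paleozoic, then Tonian, then Statherian, then Siderian, then Mesoarchean, then Paleoarchean

The oldest of these is Paleoarchean (starts 3600 Ma) and the youngest is Paleocene (ends 56 Ma).
In between, by decreasing start age: Mesoarchean (3200), Siderian (2500), Statherian (1800), Tonian (1000), Paleozoic (538.8), Triassic (251.902).
Listing youngest first means reversing that sequence.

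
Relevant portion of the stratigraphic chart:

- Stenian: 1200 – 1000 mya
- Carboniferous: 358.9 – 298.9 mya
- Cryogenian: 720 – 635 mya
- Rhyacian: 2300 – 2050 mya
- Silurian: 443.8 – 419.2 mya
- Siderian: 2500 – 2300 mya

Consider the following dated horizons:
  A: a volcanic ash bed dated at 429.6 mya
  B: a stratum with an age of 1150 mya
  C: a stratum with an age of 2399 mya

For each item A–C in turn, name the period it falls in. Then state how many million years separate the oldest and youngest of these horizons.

A — Silurian; B — Stenian; C — Siderian; span 1969.4 million years

A: 429.6 Ma lies in 443.8–419.2 Ma, so Silurian.
B: 1150 Ma lies in 1200–1000 Ma, so Stenian.
C: 2399 Ma lies in 2500–2300 Ma, so Siderian.
Oldest = 2399 Ma, youngest = 429.6 Ma → span 1969.4 Myr.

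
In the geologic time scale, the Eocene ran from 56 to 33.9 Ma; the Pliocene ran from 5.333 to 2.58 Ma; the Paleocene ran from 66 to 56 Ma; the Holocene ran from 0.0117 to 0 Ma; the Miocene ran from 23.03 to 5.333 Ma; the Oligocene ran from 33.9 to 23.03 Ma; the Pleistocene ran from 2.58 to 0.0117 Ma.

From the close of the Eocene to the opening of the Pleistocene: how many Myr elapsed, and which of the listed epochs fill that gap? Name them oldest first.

End of Eocene = 33.9 Ma; start of Pleistocene = 2.58 Ma.
Gap = 33.9 − 2.58 = 31.32 Myr.
Epochs wholly inside 33.9–2.58 Ma: Oligocene (33.9–23.03), Miocene (23.03–5.333), Pliocene (5.333–2.58).

31.32 million years; Oligocene, Miocene, Pliocene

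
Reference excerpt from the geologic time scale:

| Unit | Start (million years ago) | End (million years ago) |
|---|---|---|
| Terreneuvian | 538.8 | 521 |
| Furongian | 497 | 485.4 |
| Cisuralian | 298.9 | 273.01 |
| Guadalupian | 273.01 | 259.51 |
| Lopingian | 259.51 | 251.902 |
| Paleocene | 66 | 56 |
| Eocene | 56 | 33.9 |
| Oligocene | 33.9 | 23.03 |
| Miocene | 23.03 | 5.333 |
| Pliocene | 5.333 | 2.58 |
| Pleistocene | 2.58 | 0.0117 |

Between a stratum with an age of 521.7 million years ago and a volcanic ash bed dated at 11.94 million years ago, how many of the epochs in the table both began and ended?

7

521.7 Ma sits inside the Terreneuvian (538.8–521) and 11.94 Ma inside the Miocene (23.03–5.333); neither of those is wholly between the two dates.
The listed epochs lying completely between them are Furongian, Cisuralian, Guadalupian, Lopingian, Paleocene, Eocene, Oligocene — 7 in all.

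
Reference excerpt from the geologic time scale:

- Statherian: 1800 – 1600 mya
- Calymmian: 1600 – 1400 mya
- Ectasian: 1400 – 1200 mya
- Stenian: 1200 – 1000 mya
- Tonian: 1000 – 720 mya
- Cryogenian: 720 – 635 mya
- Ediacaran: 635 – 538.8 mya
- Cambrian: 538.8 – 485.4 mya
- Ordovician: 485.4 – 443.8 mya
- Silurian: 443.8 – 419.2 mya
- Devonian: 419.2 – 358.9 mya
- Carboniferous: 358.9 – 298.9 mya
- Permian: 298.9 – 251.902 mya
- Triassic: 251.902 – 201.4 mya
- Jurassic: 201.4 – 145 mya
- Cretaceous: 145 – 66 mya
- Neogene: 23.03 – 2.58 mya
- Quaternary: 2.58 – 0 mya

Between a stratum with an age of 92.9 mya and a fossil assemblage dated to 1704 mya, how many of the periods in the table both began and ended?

14

1704 Ma sits inside the Statherian (1800–1600) and 92.9 Ma inside the Cretaceous (145–66); neither of those is wholly between the two dates.
The listed periods lying completely between them are Calymmian, Ectasian, Stenian, Tonian, Cryogenian, Ediacaran, Cambrian, Ordovician, Silurian, Devonian, Carboniferous, Permian, Triassic, Jurassic — 14 in all.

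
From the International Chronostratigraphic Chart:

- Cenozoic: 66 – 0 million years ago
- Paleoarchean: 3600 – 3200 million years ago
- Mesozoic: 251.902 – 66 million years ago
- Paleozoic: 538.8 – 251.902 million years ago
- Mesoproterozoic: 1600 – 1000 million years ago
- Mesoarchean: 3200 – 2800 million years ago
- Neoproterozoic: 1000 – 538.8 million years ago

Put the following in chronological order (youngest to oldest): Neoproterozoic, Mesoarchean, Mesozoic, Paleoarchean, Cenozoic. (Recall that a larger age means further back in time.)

Sorting by start age (ascending Ma, since larger Ma = older): Cenozoic start 66, Mesozoic start 251.902, Neoproterozoic start 1000, Mesoarchean start 3200, Paleoarchean start 3600.

Cenozoic, Mesozoic, Neoproterozoic, Mesoarchean, Paleoarchean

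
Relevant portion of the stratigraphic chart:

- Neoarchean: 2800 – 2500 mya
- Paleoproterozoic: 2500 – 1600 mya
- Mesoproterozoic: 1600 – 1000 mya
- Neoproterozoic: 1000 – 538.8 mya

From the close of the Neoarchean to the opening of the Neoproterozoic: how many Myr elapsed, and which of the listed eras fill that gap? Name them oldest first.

1500 million years; Paleoproterozoic, Mesoproterozoic

The Neoarchean closes at 2500 Ma and the Neoproterozoic opens at 1000 Ma, so the interval is 2500 − 1000 = 1500 Myr.
An era fits inside if it starts at or after 2500 Ma and ends at or before 1000 Ma; oldest first that gives Paleoproterozoic, Mesoproterozoic.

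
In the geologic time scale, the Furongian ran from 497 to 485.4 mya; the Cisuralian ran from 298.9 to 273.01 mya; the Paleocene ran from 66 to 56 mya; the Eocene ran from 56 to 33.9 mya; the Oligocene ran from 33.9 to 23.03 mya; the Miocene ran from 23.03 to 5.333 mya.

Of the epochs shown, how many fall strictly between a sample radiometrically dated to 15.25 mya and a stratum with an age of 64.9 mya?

2

64.9 Ma sits inside the Paleocene (66–56) and 15.25 Ma inside the Miocene (23.03–5.333); neither of those is wholly between the two dates.
The listed epochs lying completely between them are Eocene, Oligocene — 2 in all.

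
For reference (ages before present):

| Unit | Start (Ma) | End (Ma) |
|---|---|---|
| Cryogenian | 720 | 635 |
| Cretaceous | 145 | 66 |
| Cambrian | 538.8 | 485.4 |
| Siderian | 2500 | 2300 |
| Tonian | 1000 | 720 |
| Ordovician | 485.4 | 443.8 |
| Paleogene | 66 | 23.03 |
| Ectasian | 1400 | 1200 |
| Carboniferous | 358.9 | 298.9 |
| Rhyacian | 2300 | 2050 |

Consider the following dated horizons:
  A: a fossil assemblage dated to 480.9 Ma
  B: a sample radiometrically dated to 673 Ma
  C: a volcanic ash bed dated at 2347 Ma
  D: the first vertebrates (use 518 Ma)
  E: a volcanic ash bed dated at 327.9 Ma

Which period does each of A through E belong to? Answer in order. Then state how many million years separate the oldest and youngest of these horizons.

A — Ordovician; B — Cryogenian; C — Siderian; D — Cambrian; E — Carboniferous; span 2019.1 million years

A: 480.9 Ma lies in 485.4–443.8 Ma, so Ordovician.
B: 673 Ma lies in 720–635 Ma, so Cryogenian.
C: 2347 Ma lies in 2500–2300 Ma, so Siderian.
D: 518 Ma lies in 538.8–485.4 Ma, so Cambrian.
E: 327.9 Ma lies in 358.9–298.9 Ma, so Carboniferous.
Oldest = 2347 Ma, youngest = 327.9 Ma → span 2019.1 Myr.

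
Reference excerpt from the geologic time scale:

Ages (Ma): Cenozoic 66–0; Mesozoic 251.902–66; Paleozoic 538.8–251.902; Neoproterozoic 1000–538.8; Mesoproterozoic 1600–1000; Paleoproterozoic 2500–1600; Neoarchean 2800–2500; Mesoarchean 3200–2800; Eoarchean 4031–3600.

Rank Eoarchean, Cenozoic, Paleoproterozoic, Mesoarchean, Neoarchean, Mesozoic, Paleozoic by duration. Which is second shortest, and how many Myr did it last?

Start − end for each: Eoarchean 4031 − 3600 = 431; Cenozoic 66 − 0 = 66; Paleoproterozoic 2500 − 1600 = 900; Mesoarchean 3200 − 2800 = 400; Neoarchean 2800 − 2500 = 300; Mesozoic 251.902 − 66 = 185.902; Paleozoic 538.8 − 251.902 = 286.898.
Ranking these from shortest: Cenozoic < Mesozoic < Paleozoic < Neoarchean < Mesoarchean < Eoarchean < Paleoproterozoic.
Position 2 in that ranking is Mesozoic, which lasted 185.902 Myr.

Mesozoic, 185.902 million years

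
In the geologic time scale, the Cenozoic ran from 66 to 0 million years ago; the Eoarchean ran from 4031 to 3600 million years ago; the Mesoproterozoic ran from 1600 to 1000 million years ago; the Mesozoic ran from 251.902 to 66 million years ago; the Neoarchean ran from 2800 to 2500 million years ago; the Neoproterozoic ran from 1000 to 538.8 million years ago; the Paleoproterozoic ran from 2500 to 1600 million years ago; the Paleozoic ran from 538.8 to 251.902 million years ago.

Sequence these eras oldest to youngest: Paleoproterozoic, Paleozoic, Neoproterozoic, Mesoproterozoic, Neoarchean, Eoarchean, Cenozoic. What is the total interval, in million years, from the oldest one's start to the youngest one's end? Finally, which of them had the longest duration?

Eoarchean, Neoarchean, Paleoproterozoic, Mesoproterozoic, Neoproterozoic, Paleozoic, Cenozoic; total span 4031 Myr; longest is Paleoproterozoic

From the excerpt: Paleoproterozoic 2500–1600; Paleozoic 538.8–251.902; Neoproterozoic 1000–538.8; Mesoproterozoic 1600–1000; Neoarchean 2800–2500; Eoarchean 4031–3600; Cenozoic 66–0 (Ma).
Larger Ma is earlier, so the oldest is Eoarchean and the youngest is Cenozoic; oldest to youngest: Eoarchean, Neoarchean, Paleoproterozoic, Mesoproterozoic, Neoproterozoic, Paleozoic, Cenozoic.
Oldest start 4031 minus youngest end 0 gives 4031 Myr overall.
Individual lengths (start − end): Paleozoic 286.898; Paleoproterozoic 900; Neoproterozoic 461.2; Cenozoic 66; Mesoproterozoic 600; Eoarchean 431; Neoarchean 300. The largest is Paleoproterozoic at 900 Myr.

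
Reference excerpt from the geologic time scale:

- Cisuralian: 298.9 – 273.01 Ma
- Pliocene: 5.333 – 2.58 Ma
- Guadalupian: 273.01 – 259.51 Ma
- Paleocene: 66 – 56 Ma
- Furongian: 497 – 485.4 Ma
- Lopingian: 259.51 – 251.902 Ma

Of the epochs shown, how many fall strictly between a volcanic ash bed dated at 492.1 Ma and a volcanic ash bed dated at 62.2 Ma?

3

The older date is 492.1 Ma and the younger is 62.2 Ma.
Epochs with start < 492.1 and end > 62.2 Ma: Cisuralian (298.9–273.01), Guadalupian (273.01–259.51), Lopingian (259.51–251.902).
That is 3 complete epochs.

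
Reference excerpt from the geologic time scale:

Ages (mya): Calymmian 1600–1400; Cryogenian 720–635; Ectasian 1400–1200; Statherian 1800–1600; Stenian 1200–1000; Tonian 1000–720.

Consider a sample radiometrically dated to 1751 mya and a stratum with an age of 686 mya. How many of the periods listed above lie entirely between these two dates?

4

The older date is 1751 Ma and the younger is 686 Ma.
Periods with start < 1751 and end > 686 Ma: Calymmian (1600–1400), Ectasian (1400–1200), Stenian (1200–1000), Tonian (1000–720).
That is 4 complete periods.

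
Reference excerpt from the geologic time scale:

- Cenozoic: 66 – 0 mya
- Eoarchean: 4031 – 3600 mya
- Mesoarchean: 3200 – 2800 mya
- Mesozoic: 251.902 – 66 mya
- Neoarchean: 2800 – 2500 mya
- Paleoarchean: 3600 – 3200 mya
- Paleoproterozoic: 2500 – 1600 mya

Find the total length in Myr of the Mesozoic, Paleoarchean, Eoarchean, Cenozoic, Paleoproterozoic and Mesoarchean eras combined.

2382.902 million years

Each duration: Mesozoic = 185.902; Paleoarchean = 400; Eoarchean = 431; Cenozoic = 66; Paleoproterozoic = 900; Mesoarchean = 400.
Sum: 185.902 + 400 + 431 + 66 + 900 + 400 = 2382.902 Myr.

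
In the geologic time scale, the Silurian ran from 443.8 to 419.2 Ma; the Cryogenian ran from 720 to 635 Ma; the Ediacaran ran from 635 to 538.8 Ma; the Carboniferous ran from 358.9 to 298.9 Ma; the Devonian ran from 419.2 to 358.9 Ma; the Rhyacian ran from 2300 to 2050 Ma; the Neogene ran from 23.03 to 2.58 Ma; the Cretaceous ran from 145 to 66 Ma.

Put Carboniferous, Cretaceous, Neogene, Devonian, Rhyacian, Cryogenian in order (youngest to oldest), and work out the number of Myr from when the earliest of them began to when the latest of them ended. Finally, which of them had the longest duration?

Neogene → Cretaceous → Carboniferous → Devonian → Cryogenian → Rhyacian; total span 2297.42 Myr; longest is Rhyacian

Start ages (Ma): Rhyacian 2300, Cryogenian 720, Devonian 419.2, Carboniferous 358.9, Cretaceous 145, Neogene 23.03.
Ordered youngest to oldest: Neogene, Cretaceous, Carboniferous, Devonian, Cryogenian, Rhyacian.
Span = 2300 − 2.58 = 2297.42 Myr.
Durations: Cryogenian 85, Neogene 20.45, Carboniferous 60, Devonian 60.3, Cretaceous 79, Rhyacian 250 → longest is Rhyacian (250 Myr).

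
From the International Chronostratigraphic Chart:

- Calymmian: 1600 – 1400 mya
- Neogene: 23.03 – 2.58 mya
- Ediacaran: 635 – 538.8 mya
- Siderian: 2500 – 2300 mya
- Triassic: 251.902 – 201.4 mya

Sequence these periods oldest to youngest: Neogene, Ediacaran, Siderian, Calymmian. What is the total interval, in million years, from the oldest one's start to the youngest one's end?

Siderian → Calymmian → Ediacaran → Neogene; total span 2497.42 Myr

From the excerpt: Neogene 23.03–2.58; Ediacaran 635–538.8; Siderian 2500–2300; Calymmian 1600–1400 (Ma).
Larger Ma is earlier, so the oldest is Siderian and the youngest is Neogene; oldest to youngest: Siderian, Calymmian, Ediacaran, Neogene.
Oldest start 2500 minus youngest end 2.58 gives 2497.42 Myr overall.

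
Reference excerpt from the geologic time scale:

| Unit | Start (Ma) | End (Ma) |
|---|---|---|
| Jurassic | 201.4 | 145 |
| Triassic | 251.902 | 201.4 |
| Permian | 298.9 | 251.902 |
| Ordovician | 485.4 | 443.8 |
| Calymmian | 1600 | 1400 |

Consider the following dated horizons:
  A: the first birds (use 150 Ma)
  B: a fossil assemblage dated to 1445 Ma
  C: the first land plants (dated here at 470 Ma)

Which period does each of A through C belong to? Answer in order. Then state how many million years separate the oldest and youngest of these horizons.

A — Jurassic; B — Calymmian; C — Ordovician; span 1295 million years

Match each age against the start–end ranges in the excerpt: A = 150 Ma → Jurassic (201.4–145); B = 1445 Ma → Calymmian (1600–1400); C = 470 Ma → Ordovician (485.4–443.8).
The largest age is 1445 Ma and the smallest is 150 Ma; their difference is 1295 Myr.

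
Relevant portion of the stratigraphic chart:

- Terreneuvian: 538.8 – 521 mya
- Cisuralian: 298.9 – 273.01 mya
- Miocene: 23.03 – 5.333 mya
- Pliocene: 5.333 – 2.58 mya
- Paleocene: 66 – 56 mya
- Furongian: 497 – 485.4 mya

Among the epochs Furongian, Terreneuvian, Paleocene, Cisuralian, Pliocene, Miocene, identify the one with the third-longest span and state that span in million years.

Start − end for each: Furongian 497 − 485.4 = 11.6; Terreneuvian 538.8 − 521 = 17.8; Paleocene 66 − 56 = 10; Cisuralian 298.9 − 273.01 = 25.89; Pliocene 5.333 − 2.58 = 2.753; Miocene 23.03 − 5.333 = 17.697.
Ranking these from longest: Cisuralian > Terreneuvian > Miocene > Furongian > Paleocene > Pliocene.
Position 3 in that ranking is Miocene, which lasted 17.697 Myr.

Miocene, 17.697 million years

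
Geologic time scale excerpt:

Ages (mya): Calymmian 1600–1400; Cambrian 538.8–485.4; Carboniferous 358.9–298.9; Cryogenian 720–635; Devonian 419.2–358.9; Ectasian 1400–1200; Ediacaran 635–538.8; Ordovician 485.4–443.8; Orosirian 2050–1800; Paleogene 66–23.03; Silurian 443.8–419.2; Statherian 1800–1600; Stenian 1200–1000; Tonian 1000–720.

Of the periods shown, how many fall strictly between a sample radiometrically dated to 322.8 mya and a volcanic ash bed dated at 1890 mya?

The older date is 1890 Ma and the younger is 322.8 Ma.
Periods with start < 1890 and end > 322.8 Ma: Statherian (1800–1600), Calymmian (1600–1400), Ectasian (1400–1200), Stenian (1200–1000), Tonian (1000–720), Cryogenian (720–635), Ediacaran (635–538.8), Cambrian (538.8–485.4), Ordovician (485.4–443.8), Silurian (443.8–419.2), Devonian (419.2–358.9).
That is 11 complete periods.

11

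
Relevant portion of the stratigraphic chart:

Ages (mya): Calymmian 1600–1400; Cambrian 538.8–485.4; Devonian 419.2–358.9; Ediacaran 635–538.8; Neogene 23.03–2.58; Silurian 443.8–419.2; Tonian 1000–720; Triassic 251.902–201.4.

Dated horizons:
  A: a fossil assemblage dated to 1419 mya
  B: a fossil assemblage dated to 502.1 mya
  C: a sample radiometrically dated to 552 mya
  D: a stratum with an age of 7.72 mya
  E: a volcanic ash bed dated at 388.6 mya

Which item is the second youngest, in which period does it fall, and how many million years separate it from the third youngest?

Sorted youngest-first by Ma: D (7.72), E (388.6), B (502.1), C (552), A (1419).
The second youngest is E at 388.6 Ma, which lies in 419.2–358.9 Ma: the Devonian.
The third youngest is B at 502.1 Ma; separation = |388.6 − 502.1| = 113.5 Myr.

E, in the Devonian; 113.5 million years to B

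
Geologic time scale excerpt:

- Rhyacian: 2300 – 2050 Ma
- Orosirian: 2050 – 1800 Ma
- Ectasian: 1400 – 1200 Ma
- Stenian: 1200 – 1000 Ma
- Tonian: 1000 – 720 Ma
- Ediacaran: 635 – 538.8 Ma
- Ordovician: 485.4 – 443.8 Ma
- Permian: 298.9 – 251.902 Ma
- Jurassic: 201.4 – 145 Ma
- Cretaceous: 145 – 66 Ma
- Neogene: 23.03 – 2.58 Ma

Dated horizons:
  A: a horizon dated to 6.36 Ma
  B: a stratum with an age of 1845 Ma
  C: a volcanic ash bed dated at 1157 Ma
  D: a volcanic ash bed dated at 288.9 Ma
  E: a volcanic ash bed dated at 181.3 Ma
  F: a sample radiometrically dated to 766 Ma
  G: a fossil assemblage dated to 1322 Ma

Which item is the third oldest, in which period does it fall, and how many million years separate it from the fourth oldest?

C, in the Stenian; 391 million years to F

Larger Ma means older, so oldest first: B 1845 > G 1322 > C 1157 > F 766 > D 288.9 > E 181.3 > A 6.36.
Counting 3 along gives C (1157 Ma); the excerpt puts that inside the Stenian, 1200–1000 Ma.
Next in line is F (766 Ma), and 1157 − 766 = 391 Myr.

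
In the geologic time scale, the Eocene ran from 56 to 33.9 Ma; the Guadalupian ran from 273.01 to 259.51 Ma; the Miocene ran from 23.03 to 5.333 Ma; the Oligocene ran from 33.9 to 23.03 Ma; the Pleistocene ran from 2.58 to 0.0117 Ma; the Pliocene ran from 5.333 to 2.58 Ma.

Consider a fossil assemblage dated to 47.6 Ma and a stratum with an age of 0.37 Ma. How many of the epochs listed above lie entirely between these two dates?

The older date is 47.6 Ma and the younger is 0.37 Ma.
Epochs with start < 47.6 and end > 0.37 Ma: Oligocene (33.9–23.03), Miocene (23.03–5.333), Pliocene (5.333–2.58).
That is 3 complete epochs.

3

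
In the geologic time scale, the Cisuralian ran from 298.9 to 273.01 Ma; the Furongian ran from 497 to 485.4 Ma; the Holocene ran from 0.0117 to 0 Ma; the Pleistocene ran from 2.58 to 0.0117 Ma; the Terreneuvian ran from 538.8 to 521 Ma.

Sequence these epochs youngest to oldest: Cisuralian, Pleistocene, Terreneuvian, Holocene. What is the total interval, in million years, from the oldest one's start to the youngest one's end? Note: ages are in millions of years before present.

Holocene, Pleistocene, Cisuralian, Terreneuvian; total span 538.8 Myr

From the excerpt: Cisuralian 298.9–273.01; Pleistocene 2.58–0.0117; Terreneuvian 538.8–521; Holocene 0.0117–0 (Ma).
Larger Ma is earlier, so the oldest is Terreneuvian and the youngest is Holocene; youngest to oldest: Holocene, Pleistocene, Cisuralian, Terreneuvian.
Oldest start 538.8 minus youngest end 0 gives 538.8 Myr overall.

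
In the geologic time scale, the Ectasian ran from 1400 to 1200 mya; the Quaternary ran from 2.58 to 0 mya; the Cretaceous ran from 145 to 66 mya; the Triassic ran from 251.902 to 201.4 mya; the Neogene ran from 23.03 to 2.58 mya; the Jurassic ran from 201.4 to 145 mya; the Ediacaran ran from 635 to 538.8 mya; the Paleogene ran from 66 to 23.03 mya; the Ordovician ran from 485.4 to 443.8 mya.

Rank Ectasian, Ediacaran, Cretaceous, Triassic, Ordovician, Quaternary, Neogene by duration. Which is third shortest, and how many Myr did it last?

Start − end for each: Ectasian 1400 − 1200 = 200; Ediacaran 635 − 538.8 = 96.2; Cretaceous 145 − 66 = 79; Triassic 251.902 − 201.4 = 50.502; Ordovician 485.4 − 443.8 = 41.6; Quaternary 2.58 − 0 = 2.58; Neogene 23.03 − 2.58 = 20.45.
Ranking these from shortest: Quaternary < Neogene < Ordovician < Triassic < Cretaceous < Ediacaran < Ectasian.
Position 3 in that ranking is Ordovician, which lasted 41.6 Myr.

Ordovician, 41.6 million years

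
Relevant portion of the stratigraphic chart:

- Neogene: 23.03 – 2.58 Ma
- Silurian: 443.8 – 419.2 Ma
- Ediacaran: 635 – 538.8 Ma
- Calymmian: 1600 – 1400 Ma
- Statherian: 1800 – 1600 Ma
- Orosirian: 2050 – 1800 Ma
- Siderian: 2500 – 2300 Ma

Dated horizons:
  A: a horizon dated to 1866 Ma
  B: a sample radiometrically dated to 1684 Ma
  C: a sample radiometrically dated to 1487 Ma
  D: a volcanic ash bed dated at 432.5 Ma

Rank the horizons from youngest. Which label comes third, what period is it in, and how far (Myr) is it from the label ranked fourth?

B, in the Statherian; 182 million years to A

Smaller Ma means younger, so youngest first: D 432.5 < C 1487 < B 1684 < A 1866.
Counting 3 along gives B (1684 Ma); the excerpt puts that inside the Statherian, 1800–1600 Ma.
Next in line is A (1866 Ma), and 1866 − 1684 = 182 Myr.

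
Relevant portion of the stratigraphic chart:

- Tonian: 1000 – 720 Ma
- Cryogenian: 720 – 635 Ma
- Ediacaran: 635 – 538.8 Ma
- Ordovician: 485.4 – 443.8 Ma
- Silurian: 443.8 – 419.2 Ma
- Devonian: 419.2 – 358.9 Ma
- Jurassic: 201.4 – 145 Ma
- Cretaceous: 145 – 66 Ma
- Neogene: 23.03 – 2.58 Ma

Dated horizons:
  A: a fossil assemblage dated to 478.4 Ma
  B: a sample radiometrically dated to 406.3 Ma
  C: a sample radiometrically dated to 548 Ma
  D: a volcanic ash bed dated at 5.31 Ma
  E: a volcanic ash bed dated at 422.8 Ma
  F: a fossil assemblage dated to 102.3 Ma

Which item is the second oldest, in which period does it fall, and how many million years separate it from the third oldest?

A, in the Ordovician; 55.6 million years to E

Sorted oldest-first by Ma: C (548), A (478.4), E (422.8), B (406.3), F (102.3), D (5.31).
The second oldest is A at 478.4 Ma, which lies in 485.4–443.8 Ma: the Ordovician.
The third oldest is E at 422.8 Ma; separation = |478.4 − 422.8| = 55.6 Myr.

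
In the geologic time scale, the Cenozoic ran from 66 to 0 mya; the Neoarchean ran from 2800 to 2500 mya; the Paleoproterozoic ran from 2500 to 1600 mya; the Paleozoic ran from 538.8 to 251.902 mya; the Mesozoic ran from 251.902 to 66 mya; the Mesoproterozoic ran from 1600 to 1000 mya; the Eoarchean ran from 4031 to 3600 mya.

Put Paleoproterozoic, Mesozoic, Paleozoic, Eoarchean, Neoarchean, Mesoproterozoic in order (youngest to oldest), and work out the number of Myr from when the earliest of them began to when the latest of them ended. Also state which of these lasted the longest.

Start ages (Ma): Eoarchean 4031, Neoarchean 2800, Paleoproterozoic 2500, Mesoproterozoic 1600, Paleozoic 538.8, Mesozoic 251.902.
Ordered youngest to oldest: Mesozoic, Paleozoic, Mesoproterozoic, Paleoproterozoic, Neoarchean, Eoarchean.
Span = 4031 − 66 = 3965 Myr.
Durations: Mesoproterozoic 600, Paleozoic 286.898, Eoarchean 431, Neoarchean 300, Mesozoic 185.902, Paleoproterozoic 900 → longest is Paleoproterozoic (900 Myr).

Mesozoic, Paleozoic, Mesoproterozoic, Paleoproterozoic, Neoarchean, Eoarchean; total span 3965 Myr; longest is Paleoproterozoic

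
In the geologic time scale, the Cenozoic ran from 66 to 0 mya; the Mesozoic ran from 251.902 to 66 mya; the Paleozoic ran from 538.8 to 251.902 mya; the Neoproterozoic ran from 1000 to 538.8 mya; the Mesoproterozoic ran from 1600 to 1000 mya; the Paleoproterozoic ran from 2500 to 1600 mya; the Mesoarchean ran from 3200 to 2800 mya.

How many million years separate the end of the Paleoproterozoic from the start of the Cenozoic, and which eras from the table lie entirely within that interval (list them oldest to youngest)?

End of Paleoproterozoic = 1600 Ma; start of Cenozoic = 66 Ma.
Gap = 1600 − 66 = 1534 Myr.
Eras wholly inside 1600–66 Ma: Mesoproterozoic (1600–1000), Neoproterozoic (1000–538.8), Paleozoic (538.8–251.902), Mesozoic (251.902–66).

1534 million years; Mesoproterozoic, Neoproterozoic, Paleozoic, Mesozoic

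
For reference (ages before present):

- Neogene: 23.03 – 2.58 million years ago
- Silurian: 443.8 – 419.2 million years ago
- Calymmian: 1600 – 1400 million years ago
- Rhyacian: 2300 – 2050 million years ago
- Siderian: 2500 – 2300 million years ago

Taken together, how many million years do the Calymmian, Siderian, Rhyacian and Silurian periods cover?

Each duration: Calymmian = 200; Siderian = 200; Rhyacian = 250; Silurian = 24.6.
Sum: 200 + 200 + 250 + 24.6 = 674.6 Myr.

674.6 million years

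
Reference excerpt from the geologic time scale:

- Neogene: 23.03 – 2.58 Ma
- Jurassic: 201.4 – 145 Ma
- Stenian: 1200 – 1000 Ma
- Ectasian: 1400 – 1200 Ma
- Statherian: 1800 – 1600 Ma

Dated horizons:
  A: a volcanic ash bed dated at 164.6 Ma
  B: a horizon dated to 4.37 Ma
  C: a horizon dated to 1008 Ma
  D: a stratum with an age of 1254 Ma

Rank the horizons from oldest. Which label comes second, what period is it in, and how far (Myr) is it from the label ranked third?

C, in the Stenian; 843.4 million years to A

Sorted oldest-first by Ma: D (1254), C (1008), A (164.6), B (4.37).
The second oldest is C at 1008 Ma, which lies in 1200–1000 Ma: the Stenian.
The third oldest is A at 164.6 Ma; separation = |1008 − 164.6| = 843.4 Myr.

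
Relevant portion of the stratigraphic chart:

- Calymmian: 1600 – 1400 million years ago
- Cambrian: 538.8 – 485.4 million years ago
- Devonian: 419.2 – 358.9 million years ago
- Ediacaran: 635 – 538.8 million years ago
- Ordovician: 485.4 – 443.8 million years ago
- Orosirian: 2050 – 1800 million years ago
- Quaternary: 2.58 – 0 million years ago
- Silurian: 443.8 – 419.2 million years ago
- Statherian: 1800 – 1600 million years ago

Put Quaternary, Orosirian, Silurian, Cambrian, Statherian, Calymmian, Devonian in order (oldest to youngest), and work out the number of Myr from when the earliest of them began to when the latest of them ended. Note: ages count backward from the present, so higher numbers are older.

From the excerpt: Quaternary 2.58–0; Orosirian 2050–1800; Silurian 443.8–419.2; Cambrian 538.8–485.4; Statherian 1800–1600; Calymmian 1600–1400; Devonian 419.2–358.9 (Ma).
Larger Ma is earlier, so the oldest is Orosirian and the youngest is Quaternary; oldest to youngest: Orosirian, Statherian, Calymmian, Cambrian, Silurian, Devonian, Quaternary.
Oldest start 2050 minus youngest end 0 gives 2050 Myr overall.

Orosirian, Statherian, Calymmian, Cambrian, Silurian, Devonian, Quaternary; total span 2050 Myr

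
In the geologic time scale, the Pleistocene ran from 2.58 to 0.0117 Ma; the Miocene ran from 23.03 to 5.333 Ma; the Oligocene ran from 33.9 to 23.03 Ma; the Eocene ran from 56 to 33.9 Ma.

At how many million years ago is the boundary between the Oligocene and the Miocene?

23.03 Ma

The Oligocene ends and the Miocene begins at 23.03 Ma.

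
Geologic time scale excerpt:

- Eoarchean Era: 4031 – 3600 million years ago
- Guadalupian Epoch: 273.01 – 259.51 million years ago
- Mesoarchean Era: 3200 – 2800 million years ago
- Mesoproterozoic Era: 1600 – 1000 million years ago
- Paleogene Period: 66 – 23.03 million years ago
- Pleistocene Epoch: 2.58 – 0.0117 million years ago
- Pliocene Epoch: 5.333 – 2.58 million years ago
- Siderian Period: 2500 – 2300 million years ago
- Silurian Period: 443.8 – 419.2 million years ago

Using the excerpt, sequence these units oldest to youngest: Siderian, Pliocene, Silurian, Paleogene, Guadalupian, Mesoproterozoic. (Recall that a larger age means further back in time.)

Sorting by start age (descending Ma, since larger Ma = older): Siderian began 2500, Mesoproterozoic began 1600, Silurian began 443.8, Guadalupian began 273.01, Paleogene began 66, Pliocene began 5.333.

Siderian, Mesoproterozoic, Silurian, Guadalupian, Paleogene, Pliocene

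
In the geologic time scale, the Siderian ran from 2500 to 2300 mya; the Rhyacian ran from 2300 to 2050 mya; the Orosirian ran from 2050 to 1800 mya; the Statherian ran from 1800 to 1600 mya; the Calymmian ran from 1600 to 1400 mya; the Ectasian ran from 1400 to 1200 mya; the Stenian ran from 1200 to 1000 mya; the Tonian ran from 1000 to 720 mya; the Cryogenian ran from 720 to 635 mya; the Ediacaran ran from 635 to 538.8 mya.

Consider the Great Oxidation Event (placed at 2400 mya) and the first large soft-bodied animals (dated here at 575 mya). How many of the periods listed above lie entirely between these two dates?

8

The older date is 2400 Ma and the younger is 575 Ma.
Periods with start < 2400 and end > 575 Ma: Rhyacian (2300–2050), Orosirian (2050–1800), Statherian (1800–1600), Calymmian (1600–1400), Ectasian (1400–1200), Stenian (1200–1000), Tonian (1000–720), Cryogenian (720–635).
That is 8 complete periods.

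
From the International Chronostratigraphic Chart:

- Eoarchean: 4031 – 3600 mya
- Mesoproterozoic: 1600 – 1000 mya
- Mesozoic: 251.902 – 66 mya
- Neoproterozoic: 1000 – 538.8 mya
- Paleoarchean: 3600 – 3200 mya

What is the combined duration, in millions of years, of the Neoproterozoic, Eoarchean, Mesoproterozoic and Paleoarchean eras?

1892.2 million years

Duration is start − end for each: (1000 − 538.8) + (4031 − 3600) + (1600 − 1000) + (3600 − 3200).
That is 461.2 + 431 + 600 + 400, which totals 1892.2 million years.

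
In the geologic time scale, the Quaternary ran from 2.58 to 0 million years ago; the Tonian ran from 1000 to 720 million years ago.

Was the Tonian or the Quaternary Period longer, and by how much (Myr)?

Tonian: 1000 − 720 = 280 Myr.
Quaternary: 2.58 − 0 = 2.58 Myr.
Difference: 280 − 2.58 = 277.42 Myr, so the Tonian was longer.

Tonian, by 277.42 million years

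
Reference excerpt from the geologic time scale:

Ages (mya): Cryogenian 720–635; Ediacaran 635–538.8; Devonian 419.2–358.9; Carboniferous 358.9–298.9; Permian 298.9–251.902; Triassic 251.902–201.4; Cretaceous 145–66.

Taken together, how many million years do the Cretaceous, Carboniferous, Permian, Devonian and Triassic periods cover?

296.8 million years

Duration is start − end for each: (145 − 66) + (358.9 − 298.9) + (298.9 − 251.902) + (419.2 − 358.9) + (251.902 − 201.4).
That is 79 + 60 + 46.998 + 60.3 + 50.502, which totals 296.8 million years.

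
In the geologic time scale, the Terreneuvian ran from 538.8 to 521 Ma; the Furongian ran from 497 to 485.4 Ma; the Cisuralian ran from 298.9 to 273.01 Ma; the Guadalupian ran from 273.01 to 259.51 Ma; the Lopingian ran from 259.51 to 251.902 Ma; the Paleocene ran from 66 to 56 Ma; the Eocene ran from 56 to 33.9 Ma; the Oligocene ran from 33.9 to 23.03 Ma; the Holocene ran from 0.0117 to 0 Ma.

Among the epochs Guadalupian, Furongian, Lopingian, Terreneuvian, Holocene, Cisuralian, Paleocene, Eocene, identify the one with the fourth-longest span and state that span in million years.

Start − end for each: Guadalupian 273.01 − 259.51 = 13.5; Furongian 497 − 485.4 = 11.6; Lopingian 259.51 − 251.902 = 7.608; Terreneuvian 538.8 − 521 = 17.8; Holocene 0.0117 − 0 = 0.0117; Cisuralian 298.9 − 273.01 = 25.89; Paleocene 66 − 56 = 10; Eocene 56 − 33.9 = 22.1.
Ranking these from longest: Cisuralian > Eocene > Terreneuvian > Guadalupian > Furongian > Paleocene > Lopingian > Holocene.
Position 4 in that ranking is Guadalupian, which lasted 13.5 Myr.

Guadalupian, 13.5 million years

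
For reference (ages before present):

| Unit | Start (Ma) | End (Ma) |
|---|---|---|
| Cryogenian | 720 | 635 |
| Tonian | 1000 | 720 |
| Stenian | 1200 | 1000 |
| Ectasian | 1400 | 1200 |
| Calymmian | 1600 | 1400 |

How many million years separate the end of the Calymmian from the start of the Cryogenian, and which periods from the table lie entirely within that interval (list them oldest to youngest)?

680 million years; Ectasian, Stenian, Tonian

End of Calymmian = 1400 Ma; start of Cryogenian = 720 Ma.
Gap = 1400 − 720 = 680 Myr.
Periods wholly inside 1400–720 Ma: Ectasian (1400–1200), Stenian (1200–1000), Tonian (1000–720).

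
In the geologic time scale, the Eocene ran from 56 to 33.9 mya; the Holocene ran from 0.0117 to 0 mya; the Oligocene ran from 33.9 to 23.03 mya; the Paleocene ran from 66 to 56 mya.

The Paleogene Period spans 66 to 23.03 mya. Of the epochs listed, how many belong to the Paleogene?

Epochs inside 66–23.03 Ma: Paleocene, Eocene, Oligocene — 3 in total.

3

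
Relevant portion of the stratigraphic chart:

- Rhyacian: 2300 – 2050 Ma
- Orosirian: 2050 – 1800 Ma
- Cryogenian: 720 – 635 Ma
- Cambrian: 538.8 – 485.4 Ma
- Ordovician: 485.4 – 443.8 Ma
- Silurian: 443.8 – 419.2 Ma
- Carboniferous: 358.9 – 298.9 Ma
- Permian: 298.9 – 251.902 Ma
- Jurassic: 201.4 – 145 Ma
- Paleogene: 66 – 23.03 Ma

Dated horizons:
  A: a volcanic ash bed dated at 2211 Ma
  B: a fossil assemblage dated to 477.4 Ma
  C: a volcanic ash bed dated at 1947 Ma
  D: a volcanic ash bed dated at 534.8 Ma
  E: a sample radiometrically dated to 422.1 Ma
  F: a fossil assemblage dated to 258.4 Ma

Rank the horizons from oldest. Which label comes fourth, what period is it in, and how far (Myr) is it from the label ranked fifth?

Sorted oldest-first by Ma: A (2211), C (1947), D (534.8), B (477.4), E (422.1), F (258.4).
The fourth oldest is B at 477.4 Ma, which lies in 485.4–443.8 Ma: the Ordovician.
The fifth oldest is E at 422.1 Ma; separation = |477.4 − 422.1| = 55.3 Myr.

B, in the Ordovician; 55.3 million years to E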